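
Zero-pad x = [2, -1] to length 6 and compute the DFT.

Original 2-point DFT: [1, 3]
Zero-padded 6-point DFT provides frequency interpolation.

DFT_6([x, 0, ...]) = [1, 1.5000+0.8660i, 2.5000+0.8660i, 3, 2.5000-0.8660i, 1.5000-0.8660i]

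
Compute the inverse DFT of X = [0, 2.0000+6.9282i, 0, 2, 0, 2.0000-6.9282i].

x[n] = (1/6) Σ(k=0 to 5) X[k] · e^(2πikn/6)

Computing each x[n]:
x[0] = 1
x[1] = -2
x[2] = -2
x[3] = -1
x[4] = 2
x[5] = 2

x = [1, -2, -2, -1, 2, 2]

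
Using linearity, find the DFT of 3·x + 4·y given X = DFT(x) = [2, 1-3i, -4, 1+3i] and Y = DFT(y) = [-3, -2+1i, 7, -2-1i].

By linearity: DFT(3x + 4y) = 3·DFT(x) + 4·DFT(y)
= 3·[2, 1-3i, -4, 1+3i] + 4·[-3, -2+1i, 7, -2-1i]

Computing element-wise:
Z[0] = 3·(2) + 4·(-3) = -6
Z[1] = 3·(1-3i) + 4·(-2+1i) = -5-5i
Z[2] = 3·(-4) + 4·(7) = 16
Z[3] = 3·(1+3i) + 4·(-2-1i) = -5+5i

DFT(3x + 4y) = 3·X + 4·Y = [-6, -5-5i, 16, -5+5i]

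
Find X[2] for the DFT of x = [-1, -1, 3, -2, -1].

X[2] = Σ(n=0 to 4) x[n] · ω_5^(2n) where ω_5 = e^(-2πi/5)
= (-1)·ω_5^0 + (-1)·ω_5^2 + (3)·ω_5^4 + (-2)·ω_5^6 + (-1)·ω_5^8

X[2] = 0.9271+4.7553i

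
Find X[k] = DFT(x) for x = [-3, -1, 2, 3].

X[k] = Σ(n=0 to 3) x[n] · ω_4^(nk)
where ω_4 = e^(-2πi/4)

Computing each X[k]:
X[0] = 1
X[1] = -5+4i
X[2] = -3
X[3] = -5-4i

X = [1, -5+4i, -3, -5-4i]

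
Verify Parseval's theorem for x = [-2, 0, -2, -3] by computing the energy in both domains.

Time domain:
Σ|x[n]|² = |-2|² + |0|² + |-2|² + |-3|² = 17.0000

Frequency domain:
(1/4)Σ|X[k]|² = (1/4)(|-7|² + |-3i|² + |-1|² + |3i|²) = (1/4)·68.0000 = 17.0000

Both sides agree, confirming Parseval's theorem.

Σ|x[n]|² = (1/N)Σ|X[k]|² = 17.0000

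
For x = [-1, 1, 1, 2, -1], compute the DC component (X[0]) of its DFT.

X[0] = Σ(n=0 to 4) x[n] · ω_5^0 = Σ x[n]
= (-1) + (1) + (1) + (2) + (-1)

X[0] = 2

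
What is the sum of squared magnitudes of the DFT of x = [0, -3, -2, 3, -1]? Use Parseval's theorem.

Parseval: Σ|x[n]|² = (1/N)Σ|X[k]|², so Σ|X[k]|² = N·Σ|x[n]|² = 5·23.0000

Σ|X[k]|² = N·Σ|x[n]|² = 5·23.0000 = 115.0000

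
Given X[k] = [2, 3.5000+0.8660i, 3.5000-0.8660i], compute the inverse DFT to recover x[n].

x[n] = (1/3) Σ(k=0 to 2) X[k] · e^(2πikn/3)

Computing each x[n]:
x[0] = 3
x[1] = -1
x[2] = 0

x = [3, -1, 0]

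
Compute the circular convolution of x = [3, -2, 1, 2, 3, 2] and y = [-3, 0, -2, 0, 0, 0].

(x ⊛ y)[n] = Σ(m=0 to 5) x[m] · y[(n-m) mod 6]

Computing each output sample:
(x ⊛ y)[0] = -15
(x ⊛ y)[1] = 2
(x ⊛ y)[2] = -9
(x ⊛ y)[3] = -2
(x ⊛ y)[4] = -11
(x ⊛ y)[5] = -10

x ⊛ y = [-15, 2, -9, -2, -11, -10]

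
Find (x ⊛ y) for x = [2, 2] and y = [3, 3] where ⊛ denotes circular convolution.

(x ⊛ y)[n] = Σ(m=0 to 1) x[m] · y[(n-m) mod 2]

Computing each output sample:
(x ⊛ y)[0] = 12
(x ⊛ y)[1] = 12

x ⊛ y = [12, 12]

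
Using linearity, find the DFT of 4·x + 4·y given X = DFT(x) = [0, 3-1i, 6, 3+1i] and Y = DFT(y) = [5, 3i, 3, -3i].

By linearity: DFT(4x + 4y) = 4·DFT(x) + 4·DFT(y)
= 4·[0, 3-1i, 6, 3+1i] + 4·[5, 3i, 3, -3i]

Computing element-wise:
Z[0] = 4·(0) + 4·(5) = 20
Z[1] = 4·(3-1i) + 4·(3i) = 12+8i
Z[2] = 4·(6) + 4·(3) = 36
Z[3] = 4·(3+1i) + 4·(-3i) = 12-8i

DFT(4x + 4y) = 4·X + 4·Y = [20, 12+8i, 36, 12-8i]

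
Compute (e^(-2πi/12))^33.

Since ω_12^12 = 1, powers reduce modulo 12.
33 mod 12 = 9
So ω_12^33 = ω_12^9 = e^(-2πi·9/12)

ω_12^33 = ω_12^9 = 1i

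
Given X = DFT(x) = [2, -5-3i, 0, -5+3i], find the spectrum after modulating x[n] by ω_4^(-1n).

Modulation property: DFT(ω_4^(-1n)·x[n]) = X[(k-1) mod 4], so circularly shift X by 1 positions.

X[k-1] = [-5+3i, 2, -5-3i, 0]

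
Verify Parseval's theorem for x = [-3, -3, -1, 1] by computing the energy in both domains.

Time domain:
Σ|x[n]|² = |-3|² + |-3|² + |-1|² + |1|² = 20.0000

Frequency domain:
(1/4)Σ|X[k]|² = (1/4)(|-6|² + |-2+4i|² + |-2|² + |-2-4i|²) = (1/4)·80.0000 = 20.0000

Both sides agree, confirming Parseval's theorem.

Σ|x[n]|² = (1/N)Σ|X[k]|² = 20.0000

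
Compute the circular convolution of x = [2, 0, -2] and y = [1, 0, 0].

(x ⊛ y)[n] = Σ(m=0 to 2) x[m] · y[(n-m) mod 3]

Computing each output sample:
(x ⊛ y)[0] = 2
(x ⊛ y)[1] = 0
(x ⊛ y)[2] = -2

x ⊛ y = [2, 0, -2]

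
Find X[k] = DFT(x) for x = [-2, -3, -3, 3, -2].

X[k] = Σ(n=0 to 4) x[n] · ω_5^(nk)
where ω_5 = e^(-2πi/5)

Computing each X[k]:
X[0] = -7
X[1] = -3.5451+4.4778i
X[2] = 2.0451-5.1186i
X[3] = 2.0451+5.1186i
X[4] = -3.5451-4.4778i

X = [-7, -3.5451+4.4778i, 2.0451-5.1186i, 2.0451+5.1186i, -3.5451-4.4778i]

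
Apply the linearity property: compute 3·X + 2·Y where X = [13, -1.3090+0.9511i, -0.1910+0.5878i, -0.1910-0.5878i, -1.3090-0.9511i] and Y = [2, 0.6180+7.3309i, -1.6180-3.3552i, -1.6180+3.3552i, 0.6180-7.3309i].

By linearity: DFT(3x + 2y) = 3·DFT(x) + 2·DFT(y)
= 3·[13, -1.3090+0.9511i, -0.1910+0.5878i, -0.1910-0.5878i, -1.3090-0.9511i] + 2·[2, 0.6180+7.3309i, -1.6180-3.3552i, -1.6180+3.3552i, 0.6180-7.3309i]

Computing element-wise:
Z[0] = 3·(13) + 2·(2) = 43
Z[1] = 3·(-1.3090+0.9511i) + 2·(0.6180+7.3309i) = -2.6910+17.5151i
Z[2] = 3·(-0.1910+0.5878i) + 2·(-1.6180-3.3552i) = -3.8090-4.9470i
Z[3] = 3·(-0.1910-0.5878i) + 2·(-1.6180+3.3552i) = -3.8090+4.9470i
Z[4] = 3·(-1.3090-0.9511i) + 2·(0.6180-7.3309i) = -2.6910-17.5151i

DFT(3x + 2y) = 3·X + 2·Y = [43, -2.6910+17.5151i, -3.8090-4.9470i, -3.8090+4.9470i, -2.6910-17.5151i]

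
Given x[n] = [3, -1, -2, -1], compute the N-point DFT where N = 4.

X[k] = Σ(n=0 to 3) x[n] · ω_4^(nk)
where ω_4 = e^(-2πi/4)

Computing each X[k]:
X[0] = -1
X[1] = 5
X[2] = 3
X[3] = 5

X = [-1, 5, 3, 5]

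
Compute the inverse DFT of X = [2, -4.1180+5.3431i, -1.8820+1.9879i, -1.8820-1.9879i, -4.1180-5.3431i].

x[n] = (1/5) Σ(k=0 to 4) X[k] · e^(2πikn/5)

Computing each x[n]:
x[0] = -2
x[1] = -2
x[2] = 1
x[3] = 2
x[4] = 3

x = [-2, -2, 1, 2, 3]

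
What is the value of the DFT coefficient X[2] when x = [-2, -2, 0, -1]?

X[2] = Σ(n=0 to 3) x[n] · ω_4^(2n) where ω_4 = e^(-2πi/4)
= (-2)·ω_4^0 + (-2)·ω_4^2 + (0)·ω_4^4 + (-1)·ω_4^6

X[2] = 1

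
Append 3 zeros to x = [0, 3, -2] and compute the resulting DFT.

Original 3-point DFT: [1, -0.5000-4.3301i, -0.5000+4.3301i]
Zero-padded 6-point DFT provides frequency interpolation.

DFT_6([x, 0, ...]) = [1, 2.5000-0.8660i, -0.5000-4.3301i, -5, -0.5000+4.3301i, 2.5000+0.8660i]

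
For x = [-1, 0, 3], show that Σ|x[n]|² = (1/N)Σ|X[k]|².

Time domain:
Σ|x[n]|² = |-1|² + |0|² + |3|² = 10.0000

Frequency domain:
(1/3)Σ|X[k]|² = (1/3)(|2|² + |-2.5000+2.5981i|² + |-2.5000-2.5981i|²) = (1/3)·30.0000 = 10.0000

Both sides agree, confirming Parseval's theorem.

Σ|x[n]|² = (1/N)Σ|X[k]|² = 10.0000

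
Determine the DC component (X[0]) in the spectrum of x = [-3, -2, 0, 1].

X[0] = Σ(n=0 to 3) x[n] · ω_4^0 = Σ x[n]
= (-3) + (-2) + (0) + (1)

X[0] = -4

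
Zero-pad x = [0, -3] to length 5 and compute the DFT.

Original 2-point DFT: [-3, 3]
Zero-padded 5-point DFT provides frequency interpolation.

DFT_5([x, 0, ...]) = [-3, -0.9271+2.8532i, 2.4271+1.7634i, 2.4271-1.7634i, -0.9271-2.8532i]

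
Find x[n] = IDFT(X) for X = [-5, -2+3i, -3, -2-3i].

x[n] = (1/4) Σ(k=0 to 3) X[k] · e^(2πikn/4)

Computing each x[n]:
x[0] = -3
x[1] = -2
x[2] = -1
x[3] = 1

x = [-3, -2, -1, 1]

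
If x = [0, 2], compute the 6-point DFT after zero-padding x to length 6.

Original 2-point DFT: [2, -2]
Zero-padded 6-point DFT provides frequency interpolation.

DFT_6([x, 0, ...]) = [2, 1.0000-1.7321i, -1.0000-1.7321i, -2, -1.0000+1.7321i, 1.0000+1.7321i]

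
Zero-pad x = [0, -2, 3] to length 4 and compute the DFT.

Original 3-point DFT: [1, -0.5000+4.3301i, -0.5000-4.3301i]
Zero-padded 4-point DFT provides frequency interpolation.

DFT_4([x, 0, ...]) = [1, -3+2i, 5, -3-2i]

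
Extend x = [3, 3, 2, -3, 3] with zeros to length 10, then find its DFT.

Original 5-point DFT: [8, 5.6631-2.9389i, -2.1631+4.7553i, -2.1631-4.7553i, 5.6631+2.9389i]
Zero-padded 10-point DFT provides frequency interpolation.

DFT_10([x, 0, ...]) = [8, 4.5451-2.5757i, 5.6631-2.9389i, -1.0451-6.2941i, -2.1631+4.7553i, 8, -2.1631-4.7553i, -1.0451+6.2941i, 5.6631+2.9389i, 4.5451+2.5757i]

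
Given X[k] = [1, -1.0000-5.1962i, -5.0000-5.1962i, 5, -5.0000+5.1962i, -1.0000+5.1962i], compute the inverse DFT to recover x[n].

x[n] = (1/6) Σ(k=0 to 5) X[k] · e^(2πikn/6)

Computing each x[n]:
x[0] = -1
x[1] = 3
x[2] = 2
x[3] = -2
x[4] = 2
x[5] = -3

x = [-1, 3, 2, -2, 2, -3]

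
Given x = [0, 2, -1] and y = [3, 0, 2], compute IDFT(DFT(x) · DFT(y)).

(x ⊛ y)[n] = Σ(m=0 to 2) x[m] · y[(n-m) mod 3]

Computing each output sample:
(x ⊛ y)[0] = 4
(x ⊛ y)[1] = 4
(x ⊛ y)[2] = -3

x ⊛ y = [4, 4, -3]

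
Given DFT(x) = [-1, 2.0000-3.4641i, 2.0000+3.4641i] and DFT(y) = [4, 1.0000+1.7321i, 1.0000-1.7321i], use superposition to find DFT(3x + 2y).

By linearity: DFT(3x + 2y) = 3·DFT(x) + 2·DFT(y)
= 3·[-1, 2.0000-3.4641i, 2.0000+3.4641i] + 2·[4, 1.0000+1.7321i, 1.0000-1.7321i]

Computing element-wise:
Z[0] = 3·(-1) + 2·(4) = 5
Z[1] = 3·(2.0000-3.4641i) + 2·(1.0000+1.7321i) = 8.0000-6.9281i
Z[2] = 3·(2.0000+3.4641i) + 2·(1.0000-1.7321i) = 8.0000+6.9281i

DFT(3x + 2y) = 3·X + 2·Y = [5, 8.0000-6.9281i, 8.0000+6.9281i]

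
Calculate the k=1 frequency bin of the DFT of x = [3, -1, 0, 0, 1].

X[1] = Σ(n=0 to 4) x[n] · ω_5^(1n) where ω_5 = e^(-2πi/5)
= (3)·ω_5^0 + (-1)·ω_5^1 + (0)·ω_5^2 + (0)·ω_5^3 + (1)·ω_5^4

X[1] = 3.0000+1.9021i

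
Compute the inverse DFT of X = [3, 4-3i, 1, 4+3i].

x[n] = (1/4) Σ(k=0 to 3) X[k] · e^(2πikn/4)

Computing each x[n]:
x[0] = 3
x[1] = 2
x[2] = -1
x[3] = -1

x = [3, 2, -1, -1]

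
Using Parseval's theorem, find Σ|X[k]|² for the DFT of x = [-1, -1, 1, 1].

Parseval: Σ|x[n]|² = (1/N)Σ|X[k]|², so Σ|X[k]|² = N·Σ|x[n]|² = 4·4.0000

Σ|X[k]|² = N·Σ|x[n]|² = 4·4.0000 = 16.0000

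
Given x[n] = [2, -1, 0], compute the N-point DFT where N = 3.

X[k] = Σ(n=0 to 2) x[n] · ω_3^(nk)
where ω_3 = e^(-2πi/3)

Computing each X[k]:
X[0] = 1
X[1] = 2.5000+0.8660i
X[2] = 2.5000-0.8660i

X = [1, 2.5000+0.8660i, 2.5000-0.8660i]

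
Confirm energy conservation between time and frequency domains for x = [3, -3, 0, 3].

Time domain:
Σ|x[n]|² = |3|² + |-3|² + |0|² + |3|² = 27.0000

Frequency domain:
(1/4)Σ|X[k]|² = (1/4)(|3|² + |3+6i|² + |3|² + |3-6i|²) = (1/4)·108.0000 = 27.0000

Both sides agree, confirming Parseval's theorem.

Σ|x[n]|² = (1/N)Σ|X[k]|² = 27.0000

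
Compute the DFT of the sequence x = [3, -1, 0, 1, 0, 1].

X[k] = Σ(n=0 to 5) x[n] · ω_6^(nk)
where ω_6 = e^(-2πi/6)

Computing each X[k]:
X[0] = 4
X[1] = 2.0000+1.7321i
X[2] = 4.0000+1.7321i
X[3] = 2
X[4] = 4.0000-1.7321i
X[5] = 2.0000-1.7321i

X = [4, 2.0000+1.7321i, 4.0000+1.7321i, 2, 4.0000-1.7321i, 2.0000-1.7321i]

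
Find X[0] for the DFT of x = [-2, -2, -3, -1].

X[0] = Σ(n=0 to 3) x[n] · ω_4^0 = Σ x[n]
= (-2) + (-2) + (-3) + (-1)

X[0] = -8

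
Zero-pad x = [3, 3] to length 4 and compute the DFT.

Original 2-point DFT: [6, 0]
Zero-padded 4-point DFT provides frequency interpolation.

DFT_4([x, 0, ...]) = [6, 3-3i, 0, 3+3i]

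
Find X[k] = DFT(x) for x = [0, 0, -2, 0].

X[k] = Σ(n=0 to 3) x[n] · ω_4^(nk)
where ω_4 = e^(-2πi/4)

Computing each X[k]:
X[0] = -2
X[1] = 2
X[2] = -2
X[3] = 2

X = [-2, 2, -2, 2]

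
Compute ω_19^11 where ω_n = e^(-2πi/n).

ω_19^11 = e^(-2πi·11/19)
= cos(-2π·11/19) + i·sin(-2π·11/19)
= cos(-22π/19) + i·sin(-22π/19)

ω_19^11 = cos(-22π/19) + i·sin(-22π/19) = -0.8795+0.4759i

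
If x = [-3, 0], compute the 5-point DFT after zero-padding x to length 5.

Original 2-point DFT: [-3, -3]
Zero-padded 5-point DFT provides frequency interpolation.

DFT_5([x, 0, ...]) = [-3, -3, -3, -3, -3]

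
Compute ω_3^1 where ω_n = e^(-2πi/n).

ω_3^1 = e^(-2πi·1/3)
= cos(-2π·1/3) + i·sin(-2π·1/3)
= cos(-2π/3) + i·sin(-2π/3)

ω_3^1 = cos(-2π/3) + i·sin(-2π/3) = -0.5000-0.8660i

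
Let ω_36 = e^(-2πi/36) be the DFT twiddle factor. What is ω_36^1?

ω_36^1 = e^(-2πi·1/36)
= cos(-2π·1/36) + i·sin(-2π·1/36)
= cos(-2π/36) + i·sin(-2π/36)

ω_36^1 = cos(-2π/36) + i·sin(-2π/36) = 0.9848-0.1736i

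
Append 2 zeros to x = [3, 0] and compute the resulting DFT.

Original 2-point DFT: [3, 3]
Zero-padded 4-point DFT provides frequency interpolation.

DFT_4([x, 0, ...]) = [3, 3, 3, 3]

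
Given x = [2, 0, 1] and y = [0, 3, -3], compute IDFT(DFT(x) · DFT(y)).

(x ⊛ y)[n] = Σ(m=0 to 2) x[m] · y[(n-m) mod 3]

Computing each output sample:
(x ⊛ y)[0] = 3
(x ⊛ y)[1] = 3
(x ⊛ y)[2] = -6

x ⊛ y = [3, 3, -6]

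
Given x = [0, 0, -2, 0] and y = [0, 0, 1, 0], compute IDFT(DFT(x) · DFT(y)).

(x ⊛ y)[n] = Σ(m=0 to 3) x[m] · y[(n-m) mod 4]

Computing each output sample:
(x ⊛ y)[0] = -2
(x ⊛ y)[1] = 0
(x ⊛ y)[2] = 0
(x ⊛ y)[3] = 0

x ⊛ y = [-2, 0, 0, 0]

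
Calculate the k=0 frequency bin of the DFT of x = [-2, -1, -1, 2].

X[0] = Σ(n=0 to 3) x[n] · ω_4^0 = Σ x[n]
= (-2) + (-1) + (-1) + (2)

X[0] = -2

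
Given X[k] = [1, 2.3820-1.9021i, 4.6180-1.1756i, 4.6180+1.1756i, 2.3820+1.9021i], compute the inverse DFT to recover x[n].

x[n] = (1/5) Σ(k=0 to 4) X[k] · e^(2πikn/5)

Computing each x[n]:
x[0] = 3
x[1] = 0
x[2] = 0
x[3] = 0
x[4] = -2

x = [3, 0, 0, 0, -2]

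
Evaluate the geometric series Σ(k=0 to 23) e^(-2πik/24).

Sum of all nth roots of unity equals 0 for n > 1 (geometric series with r ≠ 1).

0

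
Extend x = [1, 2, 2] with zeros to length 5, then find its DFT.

Original 3-point DFT: [5, -1, -1]
Zero-padded 5-point DFT provides frequency interpolation.

DFT_5([x, 0, ...]) = [5, -3.0777i, 0.7265i, -0.7265i, 3.0777i]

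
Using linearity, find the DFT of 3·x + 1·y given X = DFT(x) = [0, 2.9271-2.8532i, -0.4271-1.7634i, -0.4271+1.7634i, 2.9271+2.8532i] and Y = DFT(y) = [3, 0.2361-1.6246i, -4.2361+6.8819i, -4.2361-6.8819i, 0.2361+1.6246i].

By linearity: DFT(3x + 1y) = 3·DFT(x) + 1·DFT(y)
= 3·[0, 2.9271-2.8532i, -0.4271-1.7634i, -0.4271+1.7634i, 2.9271+2.8532i] + 1·[3, 0.2361-1.6246i, -4.2361+6.8819i, -4.2361-6.8819i, 0.2361+1.6246i]

Computing element-wise:
Z[0] = 3·(0) + 1·(3) = 3
Z[1] = 3·(2.9271-2.8532i) + 1·(0.2361-1.6246i) = 9.0174-10.1842i
Z[2] = 3·(-0.4271-1.7634i) + 1·(-4.2361+6.8819i) = -5.5174+1.5917i
Z[3] = 3·(-0.4271+1.7634i) + 1·(-4.2361-6.8819i) = -5.5174-1.5917i
Z[4] = 3·(2.9271+2.8532i) + 1·(0.2361+1.6246i) = 9.0174+10.1842i

DFT(3x + 1y) = 3·X + 1·Y = [3, 9.0174-10.1842i, -5.5174+1.5917i, -5.5174-1.5917i, 9.0174+10.1842i]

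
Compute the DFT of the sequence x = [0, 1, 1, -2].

X[k] = Σ(n=0 to 3) x[n] · ω_4^(nk)
where ω_4 = e^(-2πi/4)

Computing each X[k]:
X[0] = 0
X[1] = -1-3i
X[2] = 2
X[3] = -1+3i

X = [0, -1-3i, 2, -1+3i]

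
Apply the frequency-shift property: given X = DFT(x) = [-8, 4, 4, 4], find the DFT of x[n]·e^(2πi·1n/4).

Modulation property: DFT(ω_4^(-1n)·x[n]) = X[(k-1) mod 4], so circularly shift X by 1 positions.

X[k-1] = [4, -8, 4, 4]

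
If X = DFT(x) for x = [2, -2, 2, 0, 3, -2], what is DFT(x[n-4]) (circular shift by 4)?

Time shift by 4: X_shifted[k] = ω_6^(4k) · X[k]
Shifted x = [2, 0, 3, -2, 2, -2]

DFT(x[n-4]) = [3, 0.5000-2.5981i, -1.5000-0.8660i, 11, -1.5000+0.8660i, 0.5000+2.5981i]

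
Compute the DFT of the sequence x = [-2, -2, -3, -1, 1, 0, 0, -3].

X[k] = Σ(n=0 to 7) x[n] · ω_8^(nk)
where ω_8 = e^(-2πi/8)

Computing each X[k]:
X[0] = -10
X[1] = -5.8284+3.0000i
X[2] = 2-2i
X[3] = -0.1716-3.0000i
X[4] = 2
X[5] = -0.1716+3.0000i
X[6] = 2+2i
X[7] = -5.8284-3.0000i

X = [-10, -5.8284+3.0000i, 2-2i, -0.1716-3.0000i, 2, -0.1716+3.0000i, 2+2i, -5.8284-3.0000i]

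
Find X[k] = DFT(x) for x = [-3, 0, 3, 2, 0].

X[k] = Σ(n=0 to 4) x[n] · ω_5^(nk)
where ω_5 = e^(-2πi/5)

Computing each X[k]:
X[0] = 2
X[1] = -7.0451-0.5878i
X[2] = -1.4549+0.9511i
X[3] = -1.4549-0.9511i
X[4] = -7.0451+0.5878i

X = [2, -7.0451-0.5878i, -1.4549+0.9511i, -1.4549-0.9511i, -7.0451+0.5878i]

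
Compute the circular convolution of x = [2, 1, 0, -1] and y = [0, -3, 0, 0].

(x ⊛ y)[n] = Σ(m=0 to 3) x[m] · y[(n-m) mod 4]

Computing each output sample:
(x ⊛ y)[0] = 3
(x ⊛ y)[1] = -6
(x ⊛ y)[2] = -3
(x ⊛ y)[3] = 0

x ⊛ y = [3, -6, -3, 0]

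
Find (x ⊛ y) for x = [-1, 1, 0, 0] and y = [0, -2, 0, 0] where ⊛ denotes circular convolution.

(x ⊛ y)[n] = Σ(m=0 to 3) x[m] · y[(n-m) mod 4]

Computing each output sample:
(x ⊛ y)[0] = 0
(x ⊛ y)[1] = 2
(x ⊛ y)[2] = -2
(x ⊛ y)[3] = 0

x ⊛ y = [0, 2, -2, 0]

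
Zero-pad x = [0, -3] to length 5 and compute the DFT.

Original 2-point DFT: [-3, 3]
Zero-padded 5-point DFT provides frequency interpolation.

DFT_5([x, 0, ...]) = [-3, -0.9271+2.8532i, 2.4271+1.7634i, 2.4271-1.7634i, -0.9271-2.8532i]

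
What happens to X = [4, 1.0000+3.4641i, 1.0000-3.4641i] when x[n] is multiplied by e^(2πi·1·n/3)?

Modulation property: DFT(ω_3^(-1n)·x[n]) = X[(k-1) mod 3], so circularly shift X by 1 positions.

X[k-1] = [1.0000-3.4641i, 4, 1.0000+3.4641i]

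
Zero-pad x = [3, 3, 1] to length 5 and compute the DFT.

Original 3-point DFT: [7, 1.0000-1.7321i, 1.0000+1.7321i]
Zero-padded 5-point DFT provides frequency interpolation.

DFT_5([x, 0, ...]) = [7, 3.1180-3.4410i, 0.8820-0.8123i, 0.8820+0.8123i, 3.1180+3.4410i]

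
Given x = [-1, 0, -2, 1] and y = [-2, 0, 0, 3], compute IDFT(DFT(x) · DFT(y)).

(x ⊛ y)[n] = Σ(m=0 to 3) x[m] · y[(n-m) mod 4]

Computing each output sample:
(x ⊛ y)[0] = 2
(x ⊛ y)[1] = -6
(x ⊛ y)[2] = 7
(x ⊛ y)[3] = -5

x ⊛ y = [2, -6, 7, -5]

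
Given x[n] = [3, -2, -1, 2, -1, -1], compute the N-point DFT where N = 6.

X[k] = Σ(n=0 to 5) x[n] · ω_6^(nk)
where ω_6 = e^(-2πi/6)

Computing each X[k]:
X[0] = 0
X[1] = 0.5000+0.8660i
X[2] = 7.5000+0.8660i
X[3] = 2
X[4] = 7.5000-0.8660i
X[5] = 0.5000-0.8660i

X = [0, 0.5000+0.8660i, 7.5000+0.8660i, 2, 7.5000-0.8660i, 0.5000-0.8660i]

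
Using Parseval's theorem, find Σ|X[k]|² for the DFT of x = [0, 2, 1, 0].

Parseval: Σ|x[n]|² = (1/N)Σ|X[k]|², so Σ|X[k]|² = N·Σ|x[n]|² = 4·5.0000

Σ|X[k]|² = N·Σ|x[n]|² = 4·5.0000 = 20.0000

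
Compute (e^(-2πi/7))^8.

Since ω_7^7 = 1, powers reduce modulo 7.
8 mod 7 = 1
So ω_7^8 = ω_7^1 = e^(-2πi·1/7)

ω_7^8 = ω_7^1 = 0.6235-0.7818i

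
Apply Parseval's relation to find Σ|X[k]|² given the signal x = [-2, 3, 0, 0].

Parseval: Σ|x[n]|² = (1/N)Σ|X[k]|², so Σ|X[k]|² = N·Σ|x[n]|² = 4·13.0000

Σ|X[k]|² = N·Σ|x[n]|² = 4·13.0000 = 52.0000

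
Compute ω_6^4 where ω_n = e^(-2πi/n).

ω_6^4 = e^(-2πi·4/6)
= cos(-2π·4/6) + i·sin(-2π·4/6)
= cos(-8π/6) + i·sin(-8π/6)

ω_6^4 = cos(-8π/6) + i·sin(-8π/6) = -0.5000+0.8660i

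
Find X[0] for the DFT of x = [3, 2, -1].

X[0] = Σ(n=0 to 2) x[n] · ω_3^0 = Σ x[n]
= (3) + (2) + (-1)

X[0] = 4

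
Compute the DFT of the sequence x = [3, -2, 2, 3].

X[k] = Σ(n=0 to 3) x[n] · ω_4^(nk)
where ω_4 = e^(-2πi/4)

Computing each X[k]:
X[0] = 6
X[1] = 1+5i
X[2] = 4
X[3] = 1-5i

X = [6, 1+5i, 4, 1-5i]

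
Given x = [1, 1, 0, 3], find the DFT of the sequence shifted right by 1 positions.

Time shift by 1: X_shifted[k] = ω_4^(1k) · X[k]
Shifted x = [3, 1, 1, 0]

DFT(x[n-1]) = [5, 2-1i, 3, 2+1i]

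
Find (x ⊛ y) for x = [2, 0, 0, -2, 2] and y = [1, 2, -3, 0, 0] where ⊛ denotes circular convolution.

(x ⊛ y)[n] = Σ(m=0 to 4) x[m] · y[(n-m) mod 5]

Computing each output sample:
(x ⊛ y)[0] = 12
(x ⊛ y)[1] = -2
(x ⊛ y)[2] = -6
(x ⊛ y)[3] = -2
(x ⊛ y)[4] = -2

x ⊛ y = [12, -2, -6, -2, -2]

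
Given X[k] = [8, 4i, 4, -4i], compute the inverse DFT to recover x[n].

x[n] = (1/4) Σ(k=0 to 3) X[k] · e^(2πikn/4)

Computing each x[n]:
x[0] = 3
x[1] = -1
x[2] = 3
x[3] = 3

x = [3, -1, 3, 3]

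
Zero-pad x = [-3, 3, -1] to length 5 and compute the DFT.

Original 3-point DFT: [-1, -4.0000-3.4641i, -4.0000+3.4641i]
Zero-padded 5-point DFT provides frequency interpolation.

DFT_5([x, 0, ...]) = [-1, -1.2639-2.2654i, -5.7361-2.7144i, -5.7361+2.7144i, -1.2639+2.2654i]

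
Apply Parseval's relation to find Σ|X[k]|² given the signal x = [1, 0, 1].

Parseval: Σ|x[n]|² = (1/N)Σ|X[k]|², so Σ|X[k]|² = N·Σ|x[n]|² = 3·2.0000

Σ|X[k]|² = N·Σ|x[n]|² = 3·2.0000 = 6.0000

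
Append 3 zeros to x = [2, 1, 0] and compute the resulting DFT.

Original 3-point DFT: [3, 1.5000-0.8660i, 1.5000+0.8660i]
Zero-padded 6-point DFT provides frequency interpolation.

DFT_6([x, 0, ...]) = [3, 2.5000-0.8660i, 1.5000-0.8660i, 1, 1.5000+0.8660i, 2.5000+0.8660i]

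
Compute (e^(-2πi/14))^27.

Since ω_14^14 = 1, powers reduce modulo 14.
27 mod 14 = 13
So ω_14^27 = ω_14^13 = e^(-2πi·13/14)

ω_14^27 = ω_14^13 = 0.9010+0.4339i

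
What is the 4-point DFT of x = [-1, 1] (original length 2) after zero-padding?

Original 2-point DFT: [0, -2]
Zero-padded 4-point DFT provides frequency interpolation.

DFT_4([x, 0, ...]) = [0, -1-1i, -2, -1+1i]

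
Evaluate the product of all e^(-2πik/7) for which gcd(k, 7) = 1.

The primitive 7th roots of unity are ω_7^k for k coprime to 7: k ∈ {1, 2, 3, 4, 5, 6}
Their product equals the constant term of the cyclotomic polynomial Φ_7(x) up to sign.
For n ≥ 3, the product of all primitive nth roots of unity is 1. (For n=1 it is 1; for n=2 it is -1.)

1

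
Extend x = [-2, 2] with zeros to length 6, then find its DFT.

Original 2-point DFT: [0, -4]
Zero-padded 6-point DFT provides frequency interpolation.

DFT_6([x, 0, ...]) = [0, -1.0000-1.7321i, -3.0000-1.7321i, -4, -3.0000+1.7321i, -1.0000+1.7321i]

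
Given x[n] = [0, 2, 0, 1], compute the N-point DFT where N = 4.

X[k] = Σ(n=0 to 3) x[n] · ω_4^(nk)
where ω_4 = e^(-2πi/4)

Computing each X[k]:
X[0] = 3
X[1] = -1i
X[2] = -3
X[3] = 1i

X = [3, -1i, -3, 1i]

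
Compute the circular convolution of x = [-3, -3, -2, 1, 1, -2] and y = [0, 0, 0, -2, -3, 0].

(x ⊛ y)[n] = Σ(m=0 to 5) x[m] · y[(n-m) mod 6]

Computing each output sample:
(x ⊛ y)[0] = 4
(x ⊛ y)[1] = -5
(x ⊛ y)[2] = 1
(x ⊛ y)[3] = 12
(x ⊛ y)[4] = 15
(x ⊛ y)[5] = 13

x ⊛ y = [4, -5, 1, 12, 15, 13]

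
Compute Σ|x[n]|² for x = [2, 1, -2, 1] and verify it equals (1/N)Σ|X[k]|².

Time domain:
Σ|x[n]|² = |2|² + |1|² + |-2|² + |1|² = 10.0000

Frequency domain:
(1/4)Σ|X[k]|² = (1/4)(|2|² + |4|² + |-2|² + |4|²) = (1/4)·40.0000 = 10.0000

Both sides agree, confirming Parseval's theorem.

Σ|x[n]|² = (1/N)Σ|X[k]|² = 10.0000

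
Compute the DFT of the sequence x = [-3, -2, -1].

X[k] = Σ(n=0 to 2) x[n] · ω_3^(nk)
where ω_3 = e^(-2πi/3)

Computing each X[k]:
X[0] = -6
X[1] = -1.5000+0.8660i
X[2] = -1.5000-0.8660i

X = [-6, -1.5000+0.8660i, -1.5000-0.8660i]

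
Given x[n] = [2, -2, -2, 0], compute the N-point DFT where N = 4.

X[k] = Σ(n=0 to 3) x[n] · ω_4^(nk)
where ω_4 = e^(-2πi/4)

Computing each X[k]:
X[0] = -2
X[1] = 4+2i
X[2] = 2
X[3] = 4-2i

X = [-2, 4+2i, 2, 4-2i]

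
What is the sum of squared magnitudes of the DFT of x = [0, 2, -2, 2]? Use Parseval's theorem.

Parseval: Σ|x[n]|² = (1/N)Σ|X[k]|², so Σ|X[k]|² = N·Σ|x[n]|² = 4·12.0000

Σ|X[k]|² = N·Σ|x[n]|² = 4·12.0000 = 48.0000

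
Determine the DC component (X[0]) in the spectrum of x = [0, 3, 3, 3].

X[0] = Σ(n=0 to 3) x[n] · ω_4^0 = Σ x[n]
= (0) + (3) + (3) + (3)

X[0] = 9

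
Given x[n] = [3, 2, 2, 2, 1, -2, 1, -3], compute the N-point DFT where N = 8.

X[k] = Σ(n=0 to 7) x[n] · ω_8^(nk)
where ω_8 = e^(-2πi/8)

Computing each X[k]:
X[0] = 6
X[1] = 1.2929-7.3640i
X[2] = 1-1i
X[3] = 2.7071-5.3640i
X[4] = 8
X[5] = 2.7071+5.3640i
X[6] = 1+1i
X[7] = 1.2929+7.3640i

X = [6, 1.2929-7.3640i, 1-1i, 2.7071-5.3640i, 8, 2.7071+5.3640i, 1+1i, 1.2929+7.3640i]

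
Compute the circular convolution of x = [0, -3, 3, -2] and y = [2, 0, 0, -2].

(x ⊛ y)[n] = Σ(m=0 to 3) x[m] · y[(n-m) mod 4]

Computing each output sample:
(x ⊛ y)[0] = 6
(x ⊛ y)[1] = -12
(x ⊛ y)[2] = 10
(x ⊛ y)[3] = -4

x ⊛ y = [6, -12, 10, -4]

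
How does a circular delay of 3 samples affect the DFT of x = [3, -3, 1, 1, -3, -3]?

Time shift by 3: X_shifted[k] = ω_6^(3k) · X[k]
Shifted x = [1, -3, -3, 3, -3, 1]

DFT(x[n-3]) = [-4, 3.4641i, 8.0000+3.4641i, -6, 8.0000-3.4641i, -3.4641i]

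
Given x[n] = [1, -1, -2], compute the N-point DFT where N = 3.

X[k] = Σ(n=0 to 2) x[n] · ω_3^(nk)
where ω_3 = e^(-2πi/3)

Computing each X[k]:
X[0] = -2
X[1] = 2.5000-0.8660i
X[2] = 2.5000+0.8660i

X = [-2, 2.5000-0.8660i, 2.5000+0.8660i]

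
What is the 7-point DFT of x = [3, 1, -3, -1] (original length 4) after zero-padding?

Original 4-point DFT: [0, 6-2i, 0, 6+2i]
Zero-padded 7-point DFT provides frequency interpolation.

DFT_7([x, 0, ...]) = [0, 5.1920+2.5768i, 4.8569-3.0584i, 0.4511-1.8045i, 0.4511+1.8045i, 4.8569+3.0584i, 5.1920-2.5768i]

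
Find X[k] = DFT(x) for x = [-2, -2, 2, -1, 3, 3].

X[k] = Σ(n=0 to 5) x[n] · ω_6^(nk)
where ω_6 = e^(-2πi/6)

Computing each X[k]:
X[0] = 3
X[1] = -3.0000+5.1962i
X[2] = -6.0000+3.4641i
X[3] = 3
X[4] = -6.0000-3.4641i
X[5] = -3.0000-5.1962i

X = [3, -3.0000+5.1962i, -6.0000+3.4641i, 3, -6.0000-3.4641i, -3.0000-5.1962i]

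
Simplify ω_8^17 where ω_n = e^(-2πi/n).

Since ω_8^8 = 1, powers reduce modulo 8.
17 mod 8 = 1
So ω_8^17 = ω_8^1 = e^(-2πi·1/8)

ω_8^17 = ω_8^1 = 0.7071-0.7071i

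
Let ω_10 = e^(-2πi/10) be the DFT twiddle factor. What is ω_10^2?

ω_10^2 = e^(-2πi·2/10)
= cos(-2π·2/10) + i·sin(-2π·2/10)
= cos(-4π/10) + i·sin(-4π/10)

ω_10^2 = cos(-4π/10) + i·sin(-4π/10) = 0.3090-0.9511i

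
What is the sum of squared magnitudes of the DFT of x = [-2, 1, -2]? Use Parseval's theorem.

Parseval: Σ|x[n]|² = (1/N)Σ|X[k]|², so Σ|X[k]|² = N·Σ|x[n]|² = 3·9.0000

Σ|X[k]|² = N·Σ|x[n]|² = 3·9.0000 = 27.0000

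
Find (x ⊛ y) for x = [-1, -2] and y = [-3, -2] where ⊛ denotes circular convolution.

(x ⊛ y)[n] = Σ(m=0 to 1) x[m] · y[(n-m) mod 2]

Computing each output sample:
(x ⊛ y)[0] = 7
(x ⊛ y)[1] = 8

x ⊛ y = [7, 8]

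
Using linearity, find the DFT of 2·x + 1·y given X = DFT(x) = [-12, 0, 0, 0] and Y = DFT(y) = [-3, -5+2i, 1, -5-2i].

By linearity: DFT(2x + 1y) = 2·DFT(x) + 1·DFT(y)
= 2·[-12, 0, 0, 0] + 1·[-3, -5+2i, 1, -5-2i]

Computing element-wise:
Z[0] = 2·(-12) + 1·(-3) = -27
Z[1] = 2·(0) + 1·(-5+2i) = -5+2i
Z[2] = 2·(0) + 1·(1) = 1
Z[3] = 2·(0) + 1·(-5-2i) = -5-2i

DFT(2x + 1y) = 2·X + 1·Y = [-27, -5+2i, 1, -5-2i]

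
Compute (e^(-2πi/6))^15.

Since ω_6^6 = 1, powers reduce modulo 6.
15 mod 6 = 3
So ω_6^15 = ω_6^3 = e^(-2πi·3/6)

ω_6^15 = ω_6^3 = -1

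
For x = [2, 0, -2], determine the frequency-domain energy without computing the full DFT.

Parseval: Σ|x[n]|² = (1/N)Σ|X[k]|², so Σ|X[k]|² = N·Σ|x[n]|² = 3·8.0000

Σ|X[k]|² = N·Σ|x[n]|² = 3·8.0000 = 24.0000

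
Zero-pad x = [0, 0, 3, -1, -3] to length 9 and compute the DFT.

Original 5-point DFT: [-1, -2.5451-5.2043i, 3.0451+2.0409i, 3.0451-2.0409i, -2.5451+5.2043i]
Zero-padded 9-point DFT provides frequency interpolation.

DFT_9([x, 0, ...]) = [-1, 3.8400-1.0623i, -4.6172-3.8204i, -1.0000+5.1962i, 2.2772-0.1600i, 2.2772+0.1600i, -1.0000-5.1962i, -4.6172+3.8204i, 3.8400+1.0623i]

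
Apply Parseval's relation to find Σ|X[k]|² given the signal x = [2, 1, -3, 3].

Parseval: Σ|x[n]|² = (1/N)Σ|X[k]|², so Σ|X[k]|² = N·Σ|x[n]|² = 4·23.0000

Σ|X[k]|² = N·Σ|x[n]|² = 4·23.0000 = 92.0000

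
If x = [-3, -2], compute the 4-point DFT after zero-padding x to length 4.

Original 2-point DFT: [-5, -1]
Zero-padded 4-point DFT provides frequency interpolation.

DFT_4([x, 0, ...]) = [-5, -3+2i, -1, -3-2i]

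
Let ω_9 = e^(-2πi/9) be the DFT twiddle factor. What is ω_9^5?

ω_9^5 = e^(-2πi·5/9)
= cos(-2π·5/9) + i·sin(-2π·5/9)
= cos(-10π/9) + i·sin(-10π/9)

ω_9^5 = cos(-10π/9) + i·sin(-10π/9) = -0.9397+0.3420i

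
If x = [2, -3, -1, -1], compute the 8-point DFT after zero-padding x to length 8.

Original 4-point DFT: [-3, 3+2i, 5, 3-2i]
Zero-padded 8-point DFT provides frequency interpolation.

DFT_8([x, 0, ...]) = [-3, 0.5858+3.8284i, 3+2i, 3.4142+1.8284i, 5, 3.4142-1.8284i, 3-2i, 0.5858-3.8284i]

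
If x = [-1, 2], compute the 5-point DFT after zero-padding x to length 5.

Original 2-point DFT: [1, -3]
Zero-padded 5-point DFT provides frequency interpolation.

DFT_5([x, 0, ...]) = [1, -0.3820-1.9021i, -2.6180-1.1756i, -2.6180+1.1756i, -0.3820+1.9021i]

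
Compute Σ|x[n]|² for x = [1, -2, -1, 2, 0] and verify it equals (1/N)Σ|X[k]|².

Time domain:
Σ|x[n]|² = |1|² + |-2|² + |-1|² + |2|² + |0|² = 10.0000

Frequency domain:
(1/5)Σ|X[k]|² = (1/5)(|0|² + |-0.4271+3.6655i|² + |2.9271-1.6776i|² + |2.9271+1.6776i|² + |-0.4271-3.6655i|²) = (1/5)·50.0000 = 10.0000

Both sides agree, confirming Parseval's theorem.

Σ|x[n]|² = (1/N)Σ|X[k]|² = 10.0000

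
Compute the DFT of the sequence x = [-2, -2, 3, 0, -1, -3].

X[k] = Σ(n=0 to 5) x[n] · ω_6^(nk)
where ω_6 = e^(-2πi/6)

Computing each X[k]:
X[0] = -5
X[1] = -5.5000-4.3301i
X[2] = -0.5000+2.5981i
X[3] = 5
X[4] = -0.5000-2.5981i
X[5] = -5.5000+4.3301i

X = [-5, -5.5000-4.3301i, -0.5000+2.5981i, 5, -0.5000-2.5981i, -5.5000+4.3301i]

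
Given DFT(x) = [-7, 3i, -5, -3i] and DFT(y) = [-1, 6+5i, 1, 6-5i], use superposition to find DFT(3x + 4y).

By linearity: DFT(3x + 4y) = 3·DFT(x) + 4·DFT(y)
= 3·[-7, 3i, -5, -3i] + 4·[-1, 6+5i, 1, 6-5i]

Computing element-wise:
Z[0] = 3·(-7) + 4·(-1) = -25
Z[1] = 3·(3i) + 4·(6+5i) = 24+29i
Z[2] = 3·(-5) + 4·(1) = -11
Z[3] = 3·(-3i) + 4·(6-5i) = 24-29i

DFT(3x + 4y) = 3·X + 4·Y = [-25, 24+29i, -11, 24-29i]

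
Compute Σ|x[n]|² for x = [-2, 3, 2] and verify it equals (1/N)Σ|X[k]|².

Time domain:
Σ|x[n]|² = |-2|² + |3|² + |2|² = 17.0000

Frequency domain:
(1/3)Σ|X[k]|² = (1/3)(|3|² + |-4.5000-0.8660i|² + |-4.5000+0.8660i|²) = (1/3)·51.0000 = 17.0000

Both sides agree, confirming Parseval's theorem.

Σ|x[n]|² = (1/N)Σ|X[k]|² = 17.0000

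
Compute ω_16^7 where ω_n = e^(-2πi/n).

ω_16^7 = e^(-2πi·7/16)
= cos(-2π·7/16) + i·sin(-2π·7/16)
= cos(-14π/16) + i·sin(-14π/16)

ω_16^7 = cos(-14π/16) + i·sin(-14π/16) = -0.9239-0.3827i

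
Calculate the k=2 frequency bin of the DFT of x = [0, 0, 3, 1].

X[2] = Σ(n=0 to 3) x[n] · ω_4^(2n) where ω_4 = e^(-2πi/4)
= (0)·ω_4^0 + (0)·ω_4^2 + (3)·ω_4^4 + (1)·ω_4^6

X[2] = 2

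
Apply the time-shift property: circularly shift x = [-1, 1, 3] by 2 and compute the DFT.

Time shift by 2: X_shifted[k] = ω_3^(2k) · X[k]
Shifted x = [1, 3, -1]

DFT(x[n-2]) = [3, -3.4641i, 3.4641i]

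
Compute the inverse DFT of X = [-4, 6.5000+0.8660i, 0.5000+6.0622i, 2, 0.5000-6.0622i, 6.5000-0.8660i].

x[n] = (1/6) Σ(k=0 to 5) X[k] · e^(2πikn/6)

Computing each x[n]:
x[0] = 2
x[1] = -2
x[2] = 0
x[3] = -3
x[4] = -3
x[5] = 2

x = [2, -2, 0, -3, -3, 2]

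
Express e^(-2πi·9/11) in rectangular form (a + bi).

ω_11^9 = e^(-2πi·9/11)
= cos(-2π·9/11) + i·sin(-2π·9/11)
= cos(-18π/11) + i·sin(-18π/11)

ω_11^9 = cos(-18π/11) + i·sin(-18π/11) = 0.4154+0.9096i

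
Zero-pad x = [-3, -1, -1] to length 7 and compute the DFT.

Original 3-point DFT: [-5, -2, -2]
Zero-padded 7-point DFT provides frequency interpolation.

DFT_7([x, 0, ...]) = [-5, -3.4010+1.7568i, -1.8765+0.5410i, -2.7225-0.3479i, -2.7225+0.3479i, -1.8765-0.5410i, -3.4010-1.7568i]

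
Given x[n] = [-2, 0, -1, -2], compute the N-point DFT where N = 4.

X[k] = Σ(n=0 to 3) x[n] · ω_4^(nk)
where ω_4 = e^(-2πi/4)

Computing each X[k]:
X[0] = -5
X[1] = -1-2i
X[2] = -1
X[3] = -1+2i

X = [-5, -1-2i, -1, -1+2i]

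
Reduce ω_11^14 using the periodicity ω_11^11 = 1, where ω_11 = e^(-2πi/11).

Since ω_11^11 = 1, powers reduce modulo 11.
14 mod 11 = 3
So ω_11^14 = ω_11^3 = e^(-2πi·3/11)

ω_11^14 = ω_11^3 = -0.1423-0.9898i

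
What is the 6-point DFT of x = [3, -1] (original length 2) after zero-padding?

Original 2-point DFT: [2, 4]
Zero-padded 6-point DFT provides frequency interpolation.

DFT_6([x, 0, ...]) = [2, 2.5000+0.8660i, 3.5000+0.8660i, 4, 3.5000-0.8660i, 2.5000-0.8660i]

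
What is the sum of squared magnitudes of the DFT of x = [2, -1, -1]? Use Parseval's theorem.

Parseval: Σ|x[n]|² = (1/N)Σ|X[k]|², so Σ|X[k]|² = N·Σ|x[n]|² = 3·6.0000

Σ|X[k]|² = N·Σ|x[n]|² = 3·6.0000 = 18.0000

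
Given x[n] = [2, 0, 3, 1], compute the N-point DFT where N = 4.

X[k] = Σ(n=0 to 3) x[n] · ω_4^(nk)
where ω_4 = e^(-2πi/4)

Computing each X[k]:
X[0] = 6
X[1] = -1+1i
X[2] = 4
X[3] = -1-1i

X = [6, -1+1i, 4, -1-1i]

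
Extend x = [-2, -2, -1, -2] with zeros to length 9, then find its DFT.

Original 4-point DFT: [-7, -1, 1, -1]
Zero-padded 9-point DFT provides frequency interpolation.

DFT_9([x, 0, ...]) = [-7, -2.7057+4.0024i, -0.4076+0.5796i, -2.5000+0.8660i, 0.1133+1.7733i, 0.1133-1.7733i, -2.5000-0.8660i, -0.4076-0.5796i, -2.7057-4.0024i]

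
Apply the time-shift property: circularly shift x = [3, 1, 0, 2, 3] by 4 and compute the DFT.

Time shift by 4: X_shifted[k] = ω_5^(4k) · X[k]
Shifted x = [1, 0, 2, 3, 3]

DFT(x[n-4]) = [9, -2.1180+3.4410i, 0.1180+0.8123i, 0.1180-0.8123i, -2.1180-3.4410i]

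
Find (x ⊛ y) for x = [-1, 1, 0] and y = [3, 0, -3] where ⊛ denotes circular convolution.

(x ⊛ y)[n] = Σ(m=0 to 2) x[m] · y[(n-m) mod 3]

Computing each output sample:
(x ⊛ y)[0] = -6
(x ⊛ y)[1] = 3
(x ⊛ y)[2] = 3

x ⊛ y = [-6, 3, 3]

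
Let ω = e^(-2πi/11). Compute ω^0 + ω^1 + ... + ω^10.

Sum of all nth roots of unity equals 0 for n > 1 (geometric series with r ≠ 1).

0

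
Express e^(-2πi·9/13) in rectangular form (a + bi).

ω_13^9 = e^(-2πi·9/13)
= cos(-2π·9/13) + i·sin(-2π·9/13)
= cos(-18π/13) + i·sin(-18π/13)

ω_13^9 = cos(-18π/13) + i·sin(-18π/13) = -0.3546+0.9350i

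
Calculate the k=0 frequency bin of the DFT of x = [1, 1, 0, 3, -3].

X[0] = Σ(n=0 to 4) x[n] · ω_5^0 = Σ x[n]
= (1) + (1) + (0) + (3) + (-3)

X[0] = 2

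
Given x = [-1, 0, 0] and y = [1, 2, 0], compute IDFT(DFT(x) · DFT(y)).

(x ⊛ y)[n] = Σ(m=0 to 2) x[m] · y[(n-m) mod 3]

Computing each output sample:
(x ⊛ y)[0] = -1
(x ⊛ y)[1] = -2
(x ⊛ y)[2] = 0

x ⊛ y = [-1, -2, 0]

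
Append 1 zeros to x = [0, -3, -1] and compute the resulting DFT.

Original 3-point DFT: [-4, 2.0000+1.7321i, 2.0000-1.7321i]
Zero-padded 4-point DFT provides frequency interpolation.

DFT_4([x, 0, ...]) = [-4, 1+3i, 2, 1-3i]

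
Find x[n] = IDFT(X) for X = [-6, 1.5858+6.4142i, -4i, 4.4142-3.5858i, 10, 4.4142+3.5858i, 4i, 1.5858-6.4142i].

x[n] = (1/8) Σ(k=0 to 7) X[k] · e^(2πikn/8)

Computing each x[n]:
x[0] = 2
x[1] = -2
x[2] = -2
x[3] = -3
x[4] = -1
x[5] = 0
x[6] = 3
x[7] = -3

x = [2, -2, -2, -3, -1, 0, 3, -3]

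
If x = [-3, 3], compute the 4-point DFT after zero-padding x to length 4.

Original 2-point DFT: [0, -6]
Zero-padded 4-point DFT provides frequency interpolation.

DFT_4([x, 0, ...]) = [0, -3-3i, -6, -3+3i]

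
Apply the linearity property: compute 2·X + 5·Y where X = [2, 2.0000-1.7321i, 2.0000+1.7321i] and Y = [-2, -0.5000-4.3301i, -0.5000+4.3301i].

By linearity: DFT(2x + 5y) = 2·DFT(x) + 5·DFT(y)
= 2·[2, 2.0000-1.7321i, 2.0000+1.7321i] + 5·[-2, -0.5000-4.3301i, -0.5000+4.3301i]

Computing element-wise:
Z[0] = 2·(2) + 5·(-2) = -6
Z[1] = 2·(2.0000-1.7321i) + 5·(-0.5000-4.3301i) = 1.5000-25.1147i
Z[2] = 2·(2.0000+1.7321i) + 5·(-0.5000+4.3301i) = 1.5000+25.1147i

DFT(2x + 5y) = 2·X + 5·Y = [-6, 1.5000-25.1147i, 1.5000+25.1147i]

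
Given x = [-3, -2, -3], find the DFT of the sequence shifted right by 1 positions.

Time shift by 1: X_shifted[k] = ω_3^(1k) · X[k]
Shifted x = [-3, -3, -2]

DFT(x[n-1]) = [-8, -0.5000+0.8660i, -0.5000-0.8660i]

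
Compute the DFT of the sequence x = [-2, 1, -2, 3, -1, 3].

X[k] = Σ(n=0 to 5) x[n] · ω_6^(nk)
where ω_6 = e^(-2πi/6)

Computing each X[k]:
X[0] = 2
X[1] = -1.5000+2.5981i
X[2] = 0.5000+0.8660i
X[3] = -12
X[4] = 0.5000-0.8660i
X[5] = -1.5000-2.5981i

X = [2, -1.5000+2.5981i, 0.5000+0.8660i, -12, 0.5000-0.8660i, -1.5000-2.5981i]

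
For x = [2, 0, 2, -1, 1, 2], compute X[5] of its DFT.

X[5] = Σ(n=0 to 5) x[n] · ω_6^(5n) where ω_6 = e^(-2πi/6)
= (2)·ω_6^0 + (0)·ω_6^5 + (2)·ω_6^10 + (-1)·ω_6^15 + (1)·ω_6^20 + (2)·ω_6^25

X[5] = 2.5000-0.8660i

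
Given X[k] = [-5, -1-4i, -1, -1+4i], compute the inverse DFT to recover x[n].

x[n] = (1/4) Σ(k=0 to 3) X[k] · e^(2πikn/4)

Computing each x[n]:
x[0] = -2
x[1] = 1
x[2] = -1
x[3] = -3

x = [-2, 1, -1, -3]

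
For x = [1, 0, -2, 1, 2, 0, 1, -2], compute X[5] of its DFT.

X[5] = Σ(n=0 to 7) x[n] · ω_8^(5n) where ω_8 = e^(-2πi/8)
= (1)·ω_8^0 + (0)·ω_8^5 + (-2)·ω_8^10 + (1)·ω_8^15 + (2)·ω_8^20 + (0)·ω_8^25 + (1)·ω_8^30 + (-2)·ω_8^35

X[5] = 1.1213+5.1213i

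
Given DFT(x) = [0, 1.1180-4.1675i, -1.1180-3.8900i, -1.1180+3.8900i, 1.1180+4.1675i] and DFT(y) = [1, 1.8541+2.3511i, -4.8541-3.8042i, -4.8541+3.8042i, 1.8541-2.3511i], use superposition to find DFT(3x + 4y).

By linearity: DFT(3x + 4y) = 3·DFT(x) + 4·DFT(y)
= 3·[0, 1.1180-4.1675i, -1.1180-3.8900i, -1.1180+3.8900i, 1.1180+4.1675i] + 4·[1, 1.8541+2.3511i, -4.8541-3.8042i, -4.8541+3.8042i, 1.8541-2.3511i]

Computing element-wise:
Z[0] = 3·(0) + 4·(1) = 4
Z[1] = 3·(1.1180-4.1675i) + 4·(1.8541+2.3511i) = 10.7704-3.0981i
Z[2] = 3·(-1.1180-3.8900i) + 4·(-4.8541-3.8042i) = -22.7704-26.8868i
Z[3] = 3·(-1.1180+3.8900i) + 4·(-4.8541+3.8042i) = -22.7704+26.8868i
Z[4] = 3·(1.1180+4.1675i) + 4·(1.8541-2.3511i) = 10.7704+3.0981i

DFT(3x + 4y) = 3·X + 4·Y = [4, 10.7704-3.0981i, -22.7704-26.8868i, -22.7704+26.8868i, 10.7704+3.0981i]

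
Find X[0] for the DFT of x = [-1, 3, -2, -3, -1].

X[0] = Σ(n=0 to 4) x[n] · ω_5^0 = Σ x[n]
= (-1) + (3) + (-2) + (-3) + (-1)

X[0] = -4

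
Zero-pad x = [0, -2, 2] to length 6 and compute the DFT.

Original 3-point DFT: [0, 3.4641i, -3.4641i]
Zero-padded 6-point DFT provides frequency interpolation.

DFT_6([x, 0, ...]) = [0, -2, 3.4641i, 4, -3.4641i, -2]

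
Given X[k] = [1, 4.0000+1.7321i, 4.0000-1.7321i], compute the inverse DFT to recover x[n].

x[n] = (1/3) Σ(k=0 to 2) X[k] · e^(2πikn/3)

Computing each x[n]:
x[0] = 3
x[1] = -2
x[2] = 0

x = [3, -2, 0]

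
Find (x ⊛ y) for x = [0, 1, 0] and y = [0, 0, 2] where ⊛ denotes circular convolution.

(x ⊛ y)[n] = Σ(m=0 to 2) x[m] · y[(n-m) mod 3]

Computing each output sample:
(x ⊛ y)[0] = 2
(x ⊛ y)[1] = 0
(x ⊛ y)[2] = 0

x ⊛ y = [2, 0, 0]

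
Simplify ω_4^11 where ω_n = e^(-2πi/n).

Since ω_4^4 = 1, powers reduce modulo 4.
11 mod 4 = 3
So ω_4^11 = ω_4^3 = e^(-2πi·3/4)

ω_4^11 = ω_4^3 = 1i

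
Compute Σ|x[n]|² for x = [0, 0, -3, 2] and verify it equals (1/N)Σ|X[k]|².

Time domain:
Σ|x[n]|² = |0|² + |0|² + |-3|² + |2|² = 13.0000

Frequency domain:
(1/4)Σ|X[k]|² = (1/4)(|-1|² + |3+2i|² + |-5|² + |3-2i|²) = (1/4)·52.0000 = 13.0000

Both sides agree, confirming Parseval's theorem.

Σ|x[n]|² = (1/N)Σ|X[k]|² = 13.0000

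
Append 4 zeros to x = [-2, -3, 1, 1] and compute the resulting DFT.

Original 4-point DFT: [-3, -3+4i, 1, -3-4i]
Zero-padded 8-point DFT provides frequency interpolation.

DFT_8([x, 0, ...]) = [-3, -4.8284+0.4142i, -3+4i, 0.8284+2.4142i, 1, 0.8284-2.4142i, -3-4i, -4.8284-0.4142i]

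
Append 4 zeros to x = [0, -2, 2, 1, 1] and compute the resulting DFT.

Original 5-point DFT: [2, -2.7361+2.2654i, 1.7361+2.7144i, 1.7361-2.7144i, -2.7361-2.2654i]
Zero-padded 9-point DFT provides frequency interpolation.

DFT_9([x, 0, ...]) = [2, -2.6245-1.8921i, -1.9606+2.7944i, 0.5000+2.5981i, 3.0851+2.0884i, 3.0851-2.0884i, 0.5000-2.5981i, -1.9606-2.7944i, -2.6245+1.8921i]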